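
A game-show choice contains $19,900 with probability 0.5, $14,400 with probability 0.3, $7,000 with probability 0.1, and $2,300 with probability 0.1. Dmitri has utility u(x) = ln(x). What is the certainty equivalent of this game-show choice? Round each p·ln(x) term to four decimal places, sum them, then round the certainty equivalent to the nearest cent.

E[u] = 0.5·ln(19900) + 0.3·ln(14400) + 0.1·ln(7000) + 0.1·ln(2300) = 4.9492 + 2.8725 + 0.8854 + 0.7741 = 9.4812
CE = e^9.4812 ≈ 13110.91

$13,110.91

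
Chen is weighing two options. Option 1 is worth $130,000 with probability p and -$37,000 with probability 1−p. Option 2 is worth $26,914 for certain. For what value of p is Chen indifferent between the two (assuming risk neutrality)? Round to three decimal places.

p·130000 + (1−p)·(-37000) = 26914
167000p − 37000 = 26914
p = (26914 + 37000) / 167000

p = 0.383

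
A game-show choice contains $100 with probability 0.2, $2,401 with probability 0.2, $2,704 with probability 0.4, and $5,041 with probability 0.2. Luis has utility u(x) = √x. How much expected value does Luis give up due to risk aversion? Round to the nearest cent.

$399.76

E[u] = 0.2·√100 + 0.2·√2401 + 0.4·√2704 + 0.2·√5041 = 0.2·10 + 0.2·49 + 0.4·52 + 0.2·71 = 46.8
CE = (46.8)² = 2190.24
Risk premium = EV − CE = 2590 − 2190.24 = 399.76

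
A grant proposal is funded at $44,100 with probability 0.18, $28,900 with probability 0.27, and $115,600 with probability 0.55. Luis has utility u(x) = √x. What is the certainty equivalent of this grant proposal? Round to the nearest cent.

E[u] = 0.18·√44100 + 0.27·√28900 + 0.55·√115600 = 0.18·210 + 0.27·170 + 0.55·340 = 270.7
CE = (270.7)² = 73278.49

$73,278.49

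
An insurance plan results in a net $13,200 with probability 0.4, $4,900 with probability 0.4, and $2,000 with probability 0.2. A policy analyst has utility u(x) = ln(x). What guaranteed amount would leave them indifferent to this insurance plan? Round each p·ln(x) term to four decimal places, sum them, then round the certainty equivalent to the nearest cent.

E[u] = 0.4·ln(13200) + 0.4·ln(4900) + 0.2·ln(2000) = 3.7952 + 3.3988 + 1.5202 = 8.7142
CE = e^8.7142 ≈ 6088.76

$6,088.76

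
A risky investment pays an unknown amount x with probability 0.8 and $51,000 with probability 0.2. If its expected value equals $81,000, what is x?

0.8·x + 0.2·51000 = 81000
0.8·x = 81000 − 10200 = 70800
x = 70800 / 0.8 = 88500

x = $88,500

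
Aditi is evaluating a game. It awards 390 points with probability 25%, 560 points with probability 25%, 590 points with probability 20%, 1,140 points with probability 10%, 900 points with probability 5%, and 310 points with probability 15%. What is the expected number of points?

561 points

EV = 0.25 × 390 + 0.25 × 560 + 0.2 × 590 + 0.1 × 1140 + 0.05 × 900 + 0.15 × 310 = 97.5 + 140 + 118 + 114 + 45 + 46.5 = 561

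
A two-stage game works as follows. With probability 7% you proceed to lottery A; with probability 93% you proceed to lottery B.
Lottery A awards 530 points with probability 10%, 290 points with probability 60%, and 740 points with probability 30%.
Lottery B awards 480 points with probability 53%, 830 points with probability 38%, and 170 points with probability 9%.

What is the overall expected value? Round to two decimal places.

EV(A) = 0.1 × 530 + 0.6 × 290 + 0.3 × 740 = 53 + 174 + 222 = 449
EV(B) = 0.53 × 480 + 0.38 × 830 + 0.09 × 170 = 254.4 + 315.4 + 15.3 = 585.1
Overall = 0.07 × 449 + 0.93 × 585.1 = 31.43 + 544.143 = 575.573

575.57 points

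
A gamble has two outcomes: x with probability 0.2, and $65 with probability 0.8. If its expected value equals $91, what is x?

0.2·x + 0.8·65 = 91
0.2·x = 91 − 52 = 39
x = 39 / 0.2 = 195

x = $195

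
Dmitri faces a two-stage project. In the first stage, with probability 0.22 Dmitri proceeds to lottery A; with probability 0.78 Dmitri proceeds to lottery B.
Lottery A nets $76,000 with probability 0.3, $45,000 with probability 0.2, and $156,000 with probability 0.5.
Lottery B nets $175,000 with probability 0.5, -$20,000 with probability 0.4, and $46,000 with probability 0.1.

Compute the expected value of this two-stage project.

$89,754

EV(A) = 0.3 × 76000 + 0.2 × 45000 + 0.5 × 156000 = 22800 + 9000 + 78000 = 109800
EV(B) = 0.5 × 175000 + 0.4 × (-20000) + 0.1 × 46000 = 87500 − 8000 + 4600 = 84100
Overall = 0.22 × 109800 + 0.78 × 84100 = 24156 + 65598 = 89754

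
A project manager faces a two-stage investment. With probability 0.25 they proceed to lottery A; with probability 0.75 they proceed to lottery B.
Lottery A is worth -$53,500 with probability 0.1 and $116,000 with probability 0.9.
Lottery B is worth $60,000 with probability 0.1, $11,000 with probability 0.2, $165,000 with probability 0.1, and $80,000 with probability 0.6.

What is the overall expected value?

EV(A) = 0.1 × (-53500) + 0.9 × 116000 = -5350 + 104400 = 99050
EV(B) = 0.1 × 60000 + 0.2 × 11000 + 0.1 × 165000 + 0.6 × 80000 = 6000 + 2200 + 16500 + 48000 = 72700
Overall = 0.25 × 99050 + 0.75 × 72700 = 24762.5 + 54525 = 79287.5

$79,287.50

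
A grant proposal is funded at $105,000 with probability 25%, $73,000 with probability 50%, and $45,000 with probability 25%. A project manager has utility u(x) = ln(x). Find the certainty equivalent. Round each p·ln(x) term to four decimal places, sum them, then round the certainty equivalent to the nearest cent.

E[u] = 0.25·ln(105000) + 0.5·ln(73000) + 0.25·ln(45000) = 2.8904 + 5.5991 + 2.6786 = 11.1681
CE = e^11.1681 ≈ 70834.40

$70,834.40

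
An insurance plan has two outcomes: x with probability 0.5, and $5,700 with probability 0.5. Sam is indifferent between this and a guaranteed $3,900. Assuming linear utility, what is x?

0.5·x + 0.5·5700 = 3900
0.5·x = 3900 − 2850 = 1050
x = 1050 / 0.5 = 2100

x = $2,100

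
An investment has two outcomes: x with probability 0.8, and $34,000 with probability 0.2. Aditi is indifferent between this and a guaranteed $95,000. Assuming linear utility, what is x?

0.8·x + 0.2·34000 = 95000
0.8·x = 95000 − 6800 = 88200
x = 88200 / 0.8 = 110250

x = $110,250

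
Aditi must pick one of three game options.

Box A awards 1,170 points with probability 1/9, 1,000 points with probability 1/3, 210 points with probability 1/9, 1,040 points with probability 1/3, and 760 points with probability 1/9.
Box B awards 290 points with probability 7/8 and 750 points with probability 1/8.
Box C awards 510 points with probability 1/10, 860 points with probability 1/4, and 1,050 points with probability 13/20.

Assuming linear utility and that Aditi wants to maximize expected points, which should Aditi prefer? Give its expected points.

Box A = 1/9 × 1170 + 1/3 × 1000 + 1/9 × 210 + 1/3 × 1040 + 1/9 × 760 = 130 + 333.3333 + 23.3333 + 346.6667 + 84.4444 = 917.7778
Box B = 7/8 × 290 + 1/8 × 750 = 253.75 + 93.75 = 347.5
Box C = 1/10 × 510 + 1/4 × 860 + 13/20 × 1050 = 51 + 215 + 682.5 = 948.5

Box C (948.5 points)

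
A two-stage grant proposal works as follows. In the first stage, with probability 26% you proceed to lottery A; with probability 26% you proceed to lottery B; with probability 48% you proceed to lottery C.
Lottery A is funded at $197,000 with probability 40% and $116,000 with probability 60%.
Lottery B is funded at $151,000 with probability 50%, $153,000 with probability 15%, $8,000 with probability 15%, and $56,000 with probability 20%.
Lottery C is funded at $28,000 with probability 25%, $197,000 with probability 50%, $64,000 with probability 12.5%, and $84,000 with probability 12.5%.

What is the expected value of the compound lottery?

EV(A) = 0.4 × 197000 + 0.6 × 116000 = 78800 + 69600 = 148400
EV(B) = 0.5 × 151000 + 0.15 × 153000 + 0.15 × 8000 + 0.2 × 56000 = 75500 + 22950 + 1200 + 11200 = 110850
EV(C) = 0.25 × 28000 + 0.5 × 197000 + 0.125 × 64000 + 0.125 × 84000 = 7000 + 98500 + 8000 + 10500 = 124000
Overall = 0.26 × 148400 + 0.26 × 110850 + 0.48 × 124000 = 38584 + 28821 + 59520 = 126925

$126,925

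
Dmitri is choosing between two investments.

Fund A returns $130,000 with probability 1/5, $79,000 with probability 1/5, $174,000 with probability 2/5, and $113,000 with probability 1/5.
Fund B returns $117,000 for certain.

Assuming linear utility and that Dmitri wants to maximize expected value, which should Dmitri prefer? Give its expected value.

Fund A = 1/5 × 130000 + 1/5 × 79000 + 2/5 × 174000 + 1/5 × 113000 = 26000 + 15800 + 69600 + 22600 = 134000
Fund B: 117000 (certain)

Fund A ($134,000)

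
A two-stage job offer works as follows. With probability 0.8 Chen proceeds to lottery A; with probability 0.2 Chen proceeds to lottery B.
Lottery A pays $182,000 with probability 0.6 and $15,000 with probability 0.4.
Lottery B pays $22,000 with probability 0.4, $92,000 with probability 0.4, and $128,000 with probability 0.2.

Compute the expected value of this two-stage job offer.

$106,400

EV(A) = 0.6 × 182000 + 0.4 × 15000 = 109200 + 6000 = 115200
EV(B) = 0.4 × 22000 + 0.4 × 92000 + 0.2 × 128000 = 8800 + 36800 + 25600 = 71200
Overall = 0.8 × 115200 + 0.2 × 71200 = 92160 + 14240 = 106400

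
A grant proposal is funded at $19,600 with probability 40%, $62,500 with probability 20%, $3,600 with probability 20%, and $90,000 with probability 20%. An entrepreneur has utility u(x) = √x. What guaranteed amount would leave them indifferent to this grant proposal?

$31,684

E[u] = 0.4·√19600 + 0.2·√62500 + 0.2·√3600 + 0.2·√90000 = 0.4·140 + 0.2·250 + 0.2·60 + 0.2·300 = 178
CE = (178)² = 31684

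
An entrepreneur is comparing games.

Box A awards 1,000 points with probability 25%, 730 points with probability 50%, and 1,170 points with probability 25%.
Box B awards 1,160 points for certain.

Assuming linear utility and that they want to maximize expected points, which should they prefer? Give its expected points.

Box B (1,160 points)

Box A = 0.25 × 1000 + 0.5 × 730 + 0.25 × 1170 = 250 + 365 + 292.5 = 907.5
Box B: 1160 (certain)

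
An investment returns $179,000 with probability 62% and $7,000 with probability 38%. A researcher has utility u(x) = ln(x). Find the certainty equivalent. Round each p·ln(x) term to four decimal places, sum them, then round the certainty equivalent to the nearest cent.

E[u] = 0.62·ln(179000) + 0.38·ln(7000) = 7.4990 + 3.3644 = 10.8634
CE = e^10.8634 ≈ 52229.36

$52,229.36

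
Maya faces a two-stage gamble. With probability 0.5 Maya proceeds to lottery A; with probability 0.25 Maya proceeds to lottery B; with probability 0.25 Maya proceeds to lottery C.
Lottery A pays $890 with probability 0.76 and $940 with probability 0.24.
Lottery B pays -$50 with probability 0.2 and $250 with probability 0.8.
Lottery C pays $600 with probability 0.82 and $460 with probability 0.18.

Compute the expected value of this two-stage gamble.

EV(A) = 0.76 × 890 + 0.24 × 940 = 676.4 + 225.6 = 902
EV(B) = 0.2 × (-50) + 0.8 × 250 = -10 + 200 = 190
EV(C) = 0.82 × 600 + 0.18 × 460 = 492 + 82.8 = 574.8
Overall = 0.5 × 902 + 0.25 × 190 + 0.25 × 574.8 = 451 + 47.5 + 143.7 = 642.2

$642.20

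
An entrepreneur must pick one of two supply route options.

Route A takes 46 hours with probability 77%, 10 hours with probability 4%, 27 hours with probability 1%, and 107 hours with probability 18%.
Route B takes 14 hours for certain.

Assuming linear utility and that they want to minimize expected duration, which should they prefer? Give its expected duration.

Route A = 0.77 × 46 + 0.04 × 10 + 0.01 × 27 + 0.18 × 107 = 35.42 + 0.4 + 0.27 + 19.26 = 55.35
Route B: 14 (certain)

Route B (14 hours)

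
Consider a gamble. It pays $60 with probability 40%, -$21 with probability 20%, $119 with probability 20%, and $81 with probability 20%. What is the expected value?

EV = 0.4 × 60 + 0.2 × (-21) + 0.2 × 119 + 0.2 × 81 = 24 − 4.2 + 23.8 + 16.2 = 59.8

$59.80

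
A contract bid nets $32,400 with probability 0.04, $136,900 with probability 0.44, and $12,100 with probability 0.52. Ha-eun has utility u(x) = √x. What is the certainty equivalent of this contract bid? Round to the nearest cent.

$51,619.84

E[u] = 0.04·√32400 + 0.44·√136900 + 0.52·√12100 = 0.04·180 + 0.44·370 + 0.52·110 = 227.2
CE = (227.2)² = 51619.84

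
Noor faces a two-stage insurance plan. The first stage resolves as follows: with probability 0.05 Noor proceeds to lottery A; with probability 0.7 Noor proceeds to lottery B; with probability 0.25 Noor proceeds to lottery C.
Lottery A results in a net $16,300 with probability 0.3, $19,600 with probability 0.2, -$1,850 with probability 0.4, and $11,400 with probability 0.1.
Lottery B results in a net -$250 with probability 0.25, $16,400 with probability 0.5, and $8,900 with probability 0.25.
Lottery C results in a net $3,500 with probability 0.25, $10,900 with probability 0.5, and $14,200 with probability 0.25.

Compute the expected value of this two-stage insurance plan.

EV(A) = 0.3 × 16300 + 0.2 × 19600 + 0.4 × (-1850) + 0.1 × 11400 = 4890 + 3920 − 740 + 1140 = 9210
EV(B) = 0.25 × (-250) + 0.5 × 16400 + 0.25 × 8900 = -62.5 + 8200 + 2225 = 10362.5
EV(C) = 0.25 × 3500 + 0.5 × 10900 + 0.25 × 14200 = 875 + 5450 + 3550 = 9875
Overall = 0.05 × 9210 + 0.7 × 10362.5 + 0.25 × 9875 = 460.5 + 7253.75 + 2468.75 = 10183

$10,183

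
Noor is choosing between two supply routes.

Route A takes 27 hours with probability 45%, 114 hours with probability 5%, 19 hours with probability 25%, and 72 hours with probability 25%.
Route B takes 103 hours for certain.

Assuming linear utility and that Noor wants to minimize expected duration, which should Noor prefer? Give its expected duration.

Route A (40.6 hours)

Route A = 0.45 × 27 + 0.05 × 114 + 0.25 × 19 + 0.25 × 72 = 12.15 + 5.7 + 4.75 + 18 = 40.6
Route B: 103 (certain)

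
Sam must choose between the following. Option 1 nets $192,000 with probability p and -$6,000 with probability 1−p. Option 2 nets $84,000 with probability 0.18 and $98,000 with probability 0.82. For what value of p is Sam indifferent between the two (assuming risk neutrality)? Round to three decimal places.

p = 0.513

EV(Option 2) = 0.18 × 84000 + 0.82 × 98000 = 15120 + 80360 = 95480
p·192000 + (1−p)·(-6000) = 95480
198000p − 6000 = 95480
p = (95480 + 6000) / 198000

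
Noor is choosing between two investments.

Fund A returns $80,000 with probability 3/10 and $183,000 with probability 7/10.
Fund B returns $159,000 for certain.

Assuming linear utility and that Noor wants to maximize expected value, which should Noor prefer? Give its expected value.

Fund A = 3/10 × 80000 + 7/10 × 183000 = 24000 + 128100 = 152100
Fund B: 159000 (certain)

Fund B ($159,000)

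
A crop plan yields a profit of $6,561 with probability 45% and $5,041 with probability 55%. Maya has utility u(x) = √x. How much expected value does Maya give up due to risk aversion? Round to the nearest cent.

$24.75

E[u] = 0.45·√6561 + 0.55·√5041 = 0.45·81 + 0.55·71 = 75.5
CE = (75.5)² = 5700.25
Risk premium = EV − CE = 5725 − 5700.25 = 24.75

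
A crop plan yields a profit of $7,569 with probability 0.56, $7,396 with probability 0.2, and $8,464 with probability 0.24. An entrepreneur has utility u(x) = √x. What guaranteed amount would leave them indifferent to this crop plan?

$7,744

E[u] = 0.56·√7569 + 0.2·√7396 + 0.24·√8464 = 0.56·87 + 0.2·86 + 0.24·92 = 88
CE = (88)² = 7744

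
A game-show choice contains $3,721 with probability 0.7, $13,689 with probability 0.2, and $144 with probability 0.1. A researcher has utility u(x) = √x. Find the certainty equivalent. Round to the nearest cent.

E[u] = 0.7·√3721 + 0.2·√13689 + 0.1·√144 = 0.7·61 + 0.2·117 + 0.1·12 = 67.3
CE = (67.3)² = 4529.29

$4,529.29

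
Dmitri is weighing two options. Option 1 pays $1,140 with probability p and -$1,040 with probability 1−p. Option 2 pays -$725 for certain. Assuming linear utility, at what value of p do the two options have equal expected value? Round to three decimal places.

p = 0.144

p·1140 + (1−p)·(-1040) = -725
2180p − 1040 = -725
p = (-725 + 1040) / 2180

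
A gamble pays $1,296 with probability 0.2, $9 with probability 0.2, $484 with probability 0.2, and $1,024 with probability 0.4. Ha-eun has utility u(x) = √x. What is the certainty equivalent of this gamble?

$625

E[u] = 0.2·√1296 + 0.2·√9 + 0.2·√484 + 0.4·√1024 = 0.2·36 + 0.2·3 + 0.2·22 + 0.4·32 = 25
CE = (25)² = 625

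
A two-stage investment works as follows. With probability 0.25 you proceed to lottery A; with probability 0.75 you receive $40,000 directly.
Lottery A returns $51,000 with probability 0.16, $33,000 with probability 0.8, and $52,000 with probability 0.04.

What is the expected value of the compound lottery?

$39,160

EV(A) = 0.16 × 51000 + 0.8 × 33000 + 0.04 × 52000 = 8160 + 26400 + 2080 = 36640
Branch B: 40000 (certain)
Overall = 0.25 × 36640 + 0.75 × 40000 = 9160 + 30000 = 39160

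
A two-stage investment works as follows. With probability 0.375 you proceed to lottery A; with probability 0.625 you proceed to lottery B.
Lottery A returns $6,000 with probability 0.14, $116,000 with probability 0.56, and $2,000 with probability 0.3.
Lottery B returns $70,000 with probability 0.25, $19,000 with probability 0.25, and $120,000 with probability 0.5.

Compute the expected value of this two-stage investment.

EV(A) = 0.14 × 6000 + 0.56 × 116000 + 0.3 × 2000 = 840 + 64960 + 600 = 66400
EV(B) = 0.25 × 70000 + 0.25 × 19000 + 0.5 × 120000 = 17500 + 4750 + 60000 = 82250
Overall = 0.375 × 66400 + 0.625 × 82250 = 24900 + 51406.25 = 76306.25

$76,306.25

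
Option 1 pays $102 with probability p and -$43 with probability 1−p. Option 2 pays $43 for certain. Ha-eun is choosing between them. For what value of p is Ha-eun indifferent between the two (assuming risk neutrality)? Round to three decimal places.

p = 0.593

p·102 + (1−p)·(-43) = 43
145p − 43 = 43
p = (43 + 43) / 145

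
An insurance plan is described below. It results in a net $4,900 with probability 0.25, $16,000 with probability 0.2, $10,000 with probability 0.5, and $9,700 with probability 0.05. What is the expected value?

EV = 0.25 × 4900 + 0.2 × 16000 + 0.5 × 10000 + 0.05 × 9700 = 1225 + 3200 + 5000 + 485 = 9910

$9,910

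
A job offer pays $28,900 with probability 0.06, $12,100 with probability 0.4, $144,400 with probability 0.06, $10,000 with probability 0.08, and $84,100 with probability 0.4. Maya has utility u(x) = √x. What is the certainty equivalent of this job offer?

$40,401

E[u] = 0.06·√28900 + 0.4·√12100 + 0.06·√144400 + 0.08·√10000 + 0.4·√84100 = 0.06·170 + 0.4·110 + 0.06·380 + 0.08·100 + 0.4·290 = 201
CE = (201)² = 40401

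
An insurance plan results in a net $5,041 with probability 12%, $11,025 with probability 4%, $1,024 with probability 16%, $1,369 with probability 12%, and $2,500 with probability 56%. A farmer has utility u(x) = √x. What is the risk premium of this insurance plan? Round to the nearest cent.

$245.96

E[u] = 0.12·√5041 + 0.04·√11025 + 0.16·√1024 + 0.12·√1369 + 0.56·√2500 = 0.12·71 + 0.04·105 + 0.16·32 + 0.12·37 + 0.56·50 = 50.28
CE = (50.28)² = 2528.0784
Risk premium = EV − CE = 2774.04 − 2528.0784 = 245.9616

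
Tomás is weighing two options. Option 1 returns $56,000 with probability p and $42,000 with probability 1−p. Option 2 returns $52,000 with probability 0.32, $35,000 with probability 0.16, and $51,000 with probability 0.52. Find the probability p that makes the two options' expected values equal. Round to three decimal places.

EV(Option 2) = 0.32 × 52000 + 0.16 × 35000 + 0.52 × 51000 = 16640 + 5600 + 26520 = 48760
p·56000 + (1−p)·42000 = 48760
14000p + 42000 = 48760
p = (48760 − 42000) / 14000

p = 0.483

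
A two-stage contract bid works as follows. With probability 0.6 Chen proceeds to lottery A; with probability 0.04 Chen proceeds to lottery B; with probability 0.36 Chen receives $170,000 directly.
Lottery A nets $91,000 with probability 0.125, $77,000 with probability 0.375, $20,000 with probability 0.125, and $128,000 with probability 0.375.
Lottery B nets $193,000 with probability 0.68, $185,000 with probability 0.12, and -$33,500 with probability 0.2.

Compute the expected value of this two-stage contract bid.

$121,519.60

EV(A) = 0.125 × 91000 + 0.375 × 77000 + 0.125 × 20000 + 0.375 × 128000 = 11375 + 28875 + 2500 + 48000 = 90750
EV(B) = 0.68 × 193000 + 0.12 × 185000 + 0.2 × (-33500) = 131240 + 22200 − 6700 = 146740
Branch C: 170000 (certain)
Overall = 0.6 × 90750 + 0.04 × 146740 + 0.36 × 170000 = 54450 + 5869.6 + 61200 = 121519.6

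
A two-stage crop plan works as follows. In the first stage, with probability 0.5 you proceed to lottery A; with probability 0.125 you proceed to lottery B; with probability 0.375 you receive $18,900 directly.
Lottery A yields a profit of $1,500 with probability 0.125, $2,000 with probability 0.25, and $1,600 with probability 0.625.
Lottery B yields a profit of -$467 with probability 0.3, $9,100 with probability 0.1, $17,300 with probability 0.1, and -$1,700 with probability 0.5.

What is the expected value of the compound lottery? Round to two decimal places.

$8,137.49

EV(A) = 0.125 × 1500 + 0.25 × 2000 + 0.625 × 1600 = 187.5 + 500 + 1000 = 1687.5
EV(B) = 0.3 × (-467) + 0.1 × 9100 + 0.1 × 17300 + 0.5 × (-1700) = -140.1 + 910 + 1730 − 850 = 1649.9
Branch C: 18900 (certain)
Overall = 0.5 × 1687.5 + 0.125 × 1649.9 + 0.375 × 18900 = 843.75 + 206.2375 + 7087.5 = 8137.4875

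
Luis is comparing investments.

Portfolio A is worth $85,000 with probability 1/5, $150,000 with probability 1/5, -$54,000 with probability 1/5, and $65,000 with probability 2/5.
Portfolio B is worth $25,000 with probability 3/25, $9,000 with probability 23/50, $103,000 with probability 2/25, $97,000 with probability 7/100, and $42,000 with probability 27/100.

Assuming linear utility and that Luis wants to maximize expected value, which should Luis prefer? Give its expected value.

Portfolio A = 1/5 × 85000 + 1/5 × 150000 + 1/5 × (-54000) + 2/5 × 65000 = 17000 + 30000 − 10800 + 26000 = 62200
Portfolio B = 3/25 × 25000 + 23/50 × 9000 + 2/25 × 103000 + 7/100 × 97000 + 27/100 × 42000 = 3000 + 4140 + 8240 + 6790 + 11340 = 33510

Portfolio A ($62,200)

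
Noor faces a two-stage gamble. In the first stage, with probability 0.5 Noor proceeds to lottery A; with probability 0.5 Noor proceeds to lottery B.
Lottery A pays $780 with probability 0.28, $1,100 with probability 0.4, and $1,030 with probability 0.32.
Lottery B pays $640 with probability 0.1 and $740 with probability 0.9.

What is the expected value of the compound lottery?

EV(A) = 0.28 × 780 + 0.4 × 1100 + 0.32 × 1030 = 218.4 + 440 + 329.6 = 988
EV(B) = 0.1 × 640 + 0.9 × 740 = 64 + 666 = 730
Overall = 0.5 × 988 + 0.5 × 730 = 494 + 365 = 859

$859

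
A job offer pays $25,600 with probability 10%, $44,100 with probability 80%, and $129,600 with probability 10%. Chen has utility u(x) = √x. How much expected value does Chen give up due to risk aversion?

$2,400

E[u] = 0.1·√25600 + 0.8·√44100 + 0.1·√129600 = 0.1·160 + 0.8·210 + 0.1·360 = 220
CE = (220)² = 48400
Risk premium = EV − CE = 50800 − 48400 = 2400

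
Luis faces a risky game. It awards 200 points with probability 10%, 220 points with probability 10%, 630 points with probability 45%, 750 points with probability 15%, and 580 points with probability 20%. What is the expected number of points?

554 points

EV = 0.1 × 200 + 0.1 × 220 + 0.45 × 630 + 0.15 × 750 + 0.2 × 580 = 20 + 22 + 283.5 + 112.5 + 116 = 554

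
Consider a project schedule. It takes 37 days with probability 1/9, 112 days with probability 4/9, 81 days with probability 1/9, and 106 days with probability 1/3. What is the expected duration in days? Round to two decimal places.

EV = 1/9 × 37 + 4/9 × 112 + 1/9 × 81 + 1/3 × 106 = 4.1111 + 49.7778 + 9 + 35.3333 = 98.2222

98.22 days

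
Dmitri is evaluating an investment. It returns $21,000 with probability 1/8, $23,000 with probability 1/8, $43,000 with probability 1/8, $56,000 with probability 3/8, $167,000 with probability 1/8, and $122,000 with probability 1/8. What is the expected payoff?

$68,000

EV = 1/8 × 21000 + 1/8 × 23000 + 1/8 × 43000 + 3/8 × 56000 + 1/8 × 167000 + 1/8 × 122000 = 2625 + 2875 + 5375 + 21000 + 20875 + 15250 = 68000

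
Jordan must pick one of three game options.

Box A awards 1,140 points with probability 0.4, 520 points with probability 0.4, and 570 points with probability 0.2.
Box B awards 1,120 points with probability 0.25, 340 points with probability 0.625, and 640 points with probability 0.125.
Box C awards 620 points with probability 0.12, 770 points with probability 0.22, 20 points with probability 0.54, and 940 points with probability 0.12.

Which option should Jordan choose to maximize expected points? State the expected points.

Box A = 0.4 × 1140 + 0.4 × 520 + 0.2 × 570 = 456 + 208 + 114 = 778
Box B = 0.25 × 1120 + 0.625 × 340 + 0.125 × 640 = 280 + 212.5 + 80 = 572.5
Box C = 0.12 × 620 + 0.22 × 770 + 0.54 × 20 + 0.12 × 940 = 74.4 + 169.4 + 10.8 + 112.8 = 367.4

Box A (778 points)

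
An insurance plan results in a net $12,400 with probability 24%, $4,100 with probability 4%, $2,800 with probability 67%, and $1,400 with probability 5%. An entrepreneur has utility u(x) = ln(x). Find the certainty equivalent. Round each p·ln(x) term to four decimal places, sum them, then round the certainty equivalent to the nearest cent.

E[u] = 0.24·ln(12400) + 0.04·ln(4100) + 0.67·ln(2800) + 0.05·ln(1400) = 2.2621 + 0.3327 + 5.3180 + 0.3622 = 8.2750
CE = e^8.2750 ≈ 3924.52

$3,924.52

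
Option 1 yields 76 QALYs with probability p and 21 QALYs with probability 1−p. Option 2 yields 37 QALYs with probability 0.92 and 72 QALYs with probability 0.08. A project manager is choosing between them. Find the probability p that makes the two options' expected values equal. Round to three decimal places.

p = 0.342

EV(Option 2) = 0.92 × 37 + 0.08 × 72 = 34.04 + 5.76 = 39.8
p·76 + (1−p)·21 = 39.8
55p + 21 = 39.8
p = (39.8 − 21) / 55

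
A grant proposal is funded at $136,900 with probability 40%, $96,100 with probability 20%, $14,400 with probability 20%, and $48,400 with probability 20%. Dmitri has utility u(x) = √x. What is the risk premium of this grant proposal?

$9,256

E[u] = 0.4·√136900 + 0.2·√96100 + 0.2·√14400 + 0.2·√48400 = 0.4·370 + 0.2·310 + 0.2·120 + 0.2·220 = 278
CE = (278)² = 77284
Risk premium = EV − CE = 86540 − 77284 = 9256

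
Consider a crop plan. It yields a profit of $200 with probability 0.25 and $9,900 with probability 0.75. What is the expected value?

$7,475

EV = 0.25 × 200 + 0.75 × 9900 = 50 + 7425 = 7475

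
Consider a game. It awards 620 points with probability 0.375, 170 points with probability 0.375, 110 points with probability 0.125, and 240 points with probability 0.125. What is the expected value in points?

340 points

EV = 0.375 × 620 + 0.375 × 170 + 0.125 × 110 + 0.125 × 240 = 232.5 + 63.75 + 13.75 + 30 = 340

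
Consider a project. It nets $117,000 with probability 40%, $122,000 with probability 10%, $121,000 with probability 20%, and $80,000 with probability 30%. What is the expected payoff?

$107,200

EV = 0.4 × 117000 + 0.1 × 122000 + 0.2 × 121000 + 0.3 × 80000 = 46800 + 12200 + 24200 + 24000 = 107200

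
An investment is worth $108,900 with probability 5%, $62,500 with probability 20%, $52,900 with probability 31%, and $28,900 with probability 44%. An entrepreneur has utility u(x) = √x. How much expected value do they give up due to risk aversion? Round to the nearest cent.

$1,861.24

E[u] = 0.05·√108900 + 0.2·√62500 + 0.31·√52900 + 0.44·√28900 = 0.05·330 + 0.2·250 + 0.31·230 + 0.44·170 = 212.6
CE = (212.6)² = 45198.76
Risk premium = EV − CE = 47060 − 45198.76 = 1861.24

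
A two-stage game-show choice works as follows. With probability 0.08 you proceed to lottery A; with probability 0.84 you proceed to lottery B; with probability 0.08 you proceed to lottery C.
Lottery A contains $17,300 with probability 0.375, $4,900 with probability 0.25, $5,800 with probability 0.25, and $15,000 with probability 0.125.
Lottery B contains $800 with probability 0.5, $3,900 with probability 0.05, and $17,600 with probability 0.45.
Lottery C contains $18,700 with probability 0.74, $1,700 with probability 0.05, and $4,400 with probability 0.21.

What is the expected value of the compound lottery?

$9,223.36

EV(A) = 0.375 × 17300 + 0.25 × 4900 + 0.25 × 5800 + 0.125 × 15000 = 6487.5 + 1225 + 1450 + 1875 = 11037.5
EV(B) = 0.5 × 800 + 0.05 × 3900 + 0.45 × 17600 = 400 + 195 + 7920 = 8515
EV(C) = 0.74 × 18700 + 0.05 × 1700 + 0.21 × 4400 = 13838 + 85 + 924 = 14847
Overall = 0.08 × 11037.5 + 0.84 × 8515 + 0.08 × 14847 = 883 + 7152.6 + 1187.76 = 9223.36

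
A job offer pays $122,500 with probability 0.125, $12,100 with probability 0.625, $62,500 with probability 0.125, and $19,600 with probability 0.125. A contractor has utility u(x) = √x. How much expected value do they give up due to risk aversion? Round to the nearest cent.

E[u] = 0.125·√122500 + 0.625·√12100 + 0.125·√62500 + 0.125·√19600 = 0.125·350 + 0.625·110 + 0.125·250 + 0.125·140 = 161.25
CE = (161.25)² = 26001.5625
Risk premium = EV − CE = 33137.5 − 26001.5625 = 7135.9375

$7,135.94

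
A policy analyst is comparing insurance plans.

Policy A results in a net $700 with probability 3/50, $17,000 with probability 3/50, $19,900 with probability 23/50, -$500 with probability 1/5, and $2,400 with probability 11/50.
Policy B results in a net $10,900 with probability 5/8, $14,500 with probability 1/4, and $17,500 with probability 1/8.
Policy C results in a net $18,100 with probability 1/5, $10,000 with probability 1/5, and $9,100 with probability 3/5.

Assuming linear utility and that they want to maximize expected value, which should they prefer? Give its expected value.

Policy B ($12,625)

Policy A = 3/50 × 700 + 3/50 × 17000 + 23/50 × 19900 + 1/5 × (-500) + 11/50 × 2400 = 42 + 1020 + 9154 − 100 + 528 = 10644
Policy B = 5/8 × 10900 + 1/4 × 14500 + 1/8 × 17500 = 6812.5 + 3625 + 2187.5 = 12625
Policy C = 1/5 × 18100 + 1/5 × 10000 + 3/5 × 9100 = 3620 + 2000 + 5460 = 11080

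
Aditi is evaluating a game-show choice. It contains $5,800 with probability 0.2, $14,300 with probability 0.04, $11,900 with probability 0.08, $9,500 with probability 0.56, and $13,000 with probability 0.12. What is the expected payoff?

$9,564

EV = 0.2 × 5800 + 0.04 × 14300 + 0.08 × 11900 + 0.56 × 9500 + 0.12 × 13000 = 1160 + 572 + 952 + 5320 + 1560 = 9564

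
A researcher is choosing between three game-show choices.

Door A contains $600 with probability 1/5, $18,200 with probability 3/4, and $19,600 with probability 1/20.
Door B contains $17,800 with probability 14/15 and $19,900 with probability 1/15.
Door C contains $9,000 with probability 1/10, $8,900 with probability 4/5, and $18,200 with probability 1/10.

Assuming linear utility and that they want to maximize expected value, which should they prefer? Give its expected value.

Door B ($17,940)

Door A = 1/5 × 600 + 3/4 × 18200 + 1/20 × 19600 = 120 + 13650 + 980 = 14750
Door B = 14/15 × 17800 + 1/15 × 19900 = 16613.3333 + 1326.6667 = 17940
Door C = 1/10 × 9000 + 4/5 × 8900 + 1/10 × 18200 = 900 + 7120 + 1820 = 9840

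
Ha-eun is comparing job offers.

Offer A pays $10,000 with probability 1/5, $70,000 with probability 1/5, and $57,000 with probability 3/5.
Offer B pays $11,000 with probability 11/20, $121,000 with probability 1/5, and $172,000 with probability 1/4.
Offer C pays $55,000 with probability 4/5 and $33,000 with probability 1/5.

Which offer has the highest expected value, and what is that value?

Offer A = 1/5 × 10000 + 1/5 × 70000 + 3/5 × 57000 = 2000 + 14000 + 34200 = 50200
Offer B = 11/20 × 11000 + 1/5 × 121000 + 1/4 × 172000 = 6050 + 24200 + 43000 = 73250
Offer C = 4/5 × 55000 + 1/5 × 33000 = 44000 + 6600 = 50600

Offer B ($73,250)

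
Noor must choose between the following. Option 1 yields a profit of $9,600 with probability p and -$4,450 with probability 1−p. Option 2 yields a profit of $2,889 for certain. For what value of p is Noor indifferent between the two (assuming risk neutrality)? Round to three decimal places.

p·9600 + (1−p)·(-4450) = 2889
14050p − 4450 = 2889
p = (2889 + 4450) / 14050

p = 0.522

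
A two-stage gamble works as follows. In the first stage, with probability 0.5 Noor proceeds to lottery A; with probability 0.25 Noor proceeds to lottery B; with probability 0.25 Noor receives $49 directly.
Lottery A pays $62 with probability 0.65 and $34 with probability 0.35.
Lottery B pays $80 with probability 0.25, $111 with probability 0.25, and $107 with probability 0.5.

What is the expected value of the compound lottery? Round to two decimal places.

EV(A) = 0.65 × 62 + 0.35 × 34 = 40.3 + 11.9 = 52.2
EV(B) = 0.25 × 80 + 0.25 × 111 + 0.5 × 107 = 20 + 27.75 + 53.5 = 101.25
Branch C: 49 (certain)
Overall = 0.5 × 52.2 + 0.25 × 101.25 + 0.25 × 49 = 26.1 + 25.3125 + 12.25 = 63.6625

$63.66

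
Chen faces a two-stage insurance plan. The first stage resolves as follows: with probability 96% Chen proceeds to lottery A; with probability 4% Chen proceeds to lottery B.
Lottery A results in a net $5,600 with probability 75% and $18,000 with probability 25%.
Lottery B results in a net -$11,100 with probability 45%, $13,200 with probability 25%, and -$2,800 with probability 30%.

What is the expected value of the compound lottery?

EV(A) = 0.75 × 5600 + 0.25 × 18000 = 4200 + 4500 = 8700
EV(B) = 0.45 × (-11100) + 0.25 × 13200 + 0.3 × (-2800) = -4995 + 3300 − 840 = -2535
Overall = 0.96 × 8700 + 0.04 × (-2535) = 8352 − 101.4 = 8250.6

$8,250.60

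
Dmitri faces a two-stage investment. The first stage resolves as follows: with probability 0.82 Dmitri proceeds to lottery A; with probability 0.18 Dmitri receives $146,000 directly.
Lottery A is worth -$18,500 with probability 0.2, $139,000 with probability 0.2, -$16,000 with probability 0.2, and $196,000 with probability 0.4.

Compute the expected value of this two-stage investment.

$107,706

EV(A) = 0.2 × (-18500) + 0.2 × 139000 + 0.2 × (-16000) + 0.4 × 196000 = -3700 + 27800 − 3200 + 78400 = 99300
Branch B: 146000 (certain)
Overall = 0.82 × 99300 + 0.18 × 146000 = 81426 + 26280 = 107706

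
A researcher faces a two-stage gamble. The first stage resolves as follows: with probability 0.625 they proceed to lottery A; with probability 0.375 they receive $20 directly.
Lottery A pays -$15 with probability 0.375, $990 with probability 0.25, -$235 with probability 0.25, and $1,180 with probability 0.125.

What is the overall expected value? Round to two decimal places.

$214.14

EV(A) = 0.375 × (-15) + 0.25 × 990 + 0.25 × (-235) + 0.125 × 1180 = -5.625 + 247.5 − 58.75 + 147.5 = 330.625
Branch B: 20 (certain)
Overall = 0.625 × 330.625 + 0.375 × 20 = 206.640625 + 7.5 = 214.140625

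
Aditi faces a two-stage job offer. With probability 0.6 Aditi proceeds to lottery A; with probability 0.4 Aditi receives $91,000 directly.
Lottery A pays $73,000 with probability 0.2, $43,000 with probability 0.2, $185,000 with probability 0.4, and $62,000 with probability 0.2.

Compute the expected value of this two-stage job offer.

EV(A) = 0.2 × 73000 + 0.2 × 43000 + 0.4 × 185000 + 0.2 × 62000 = 14600 + 8600 + 74000 + 12400 = 109600
Branch B: 91000 (certain)
Overall = 0.6 × 109600 + 0.4 × 91000 = 65760 + 36400 = 102160

$102,160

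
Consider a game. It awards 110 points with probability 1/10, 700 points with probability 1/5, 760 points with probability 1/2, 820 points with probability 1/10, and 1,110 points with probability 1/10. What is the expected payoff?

EV = 1/10 × 110 + 1/5 × 700 + 1/2 × 760 + 1/10 × 820 + 1/10 × 1110 = 11 + 140 + 380 + 82 + 111 = 724

724 points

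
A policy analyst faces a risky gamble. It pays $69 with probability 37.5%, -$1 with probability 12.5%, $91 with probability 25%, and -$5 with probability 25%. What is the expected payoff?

$47.25

EV = 0.375 × 69 + 0.125 × (-1) + 0.25 × 91 + 0.25 × (-5) = 25.875 − 0.125 + 22.75 − 1.25 = 47.25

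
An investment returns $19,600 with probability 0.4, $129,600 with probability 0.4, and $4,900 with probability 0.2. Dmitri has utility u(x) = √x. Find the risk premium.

E[u] = 0.4·√19600 + 0.4·√129600 + 0.2·√4900 = 0.4·140 + 0.4·360 + 0.2·70 = 214
CE = (214)² = 45796
Risk premium = EV − CE = 60660 − 45796 = 14864

$14,864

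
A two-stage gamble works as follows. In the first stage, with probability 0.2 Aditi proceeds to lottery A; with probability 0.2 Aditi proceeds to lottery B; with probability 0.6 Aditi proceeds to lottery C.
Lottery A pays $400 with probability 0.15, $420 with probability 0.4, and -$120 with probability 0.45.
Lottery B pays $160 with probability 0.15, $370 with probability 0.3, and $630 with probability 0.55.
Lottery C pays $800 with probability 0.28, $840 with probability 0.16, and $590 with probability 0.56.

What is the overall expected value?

$544.38

EV(A) = 0.15 × 400 + 0.4 × 420 + 0.45 × (-120) = 60 + 168 − 54 = 174
EV(B) = 0.15 × 160 + 0.3 × 370 + 0.55 × 630 = 24 + 111 + 346.5 = 481.5
EV(C) = 0.28 × 800 + 0.16 × 840 + 0.56 × 590 = 224 + 134.4 + 330.4 = 688.8
Overall = 0.2 × 174 + 0.2 × 481.5 + 0.6 × 688.8 = 34.8 + 96.3 + 413.28 = 544.38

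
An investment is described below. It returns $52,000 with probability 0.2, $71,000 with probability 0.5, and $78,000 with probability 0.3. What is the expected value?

$69,300

EV = 0.2 × 52000 + 0.5 × 71000 + 0.3 × 78000 = 10400 + 35500 + 23400 = 69300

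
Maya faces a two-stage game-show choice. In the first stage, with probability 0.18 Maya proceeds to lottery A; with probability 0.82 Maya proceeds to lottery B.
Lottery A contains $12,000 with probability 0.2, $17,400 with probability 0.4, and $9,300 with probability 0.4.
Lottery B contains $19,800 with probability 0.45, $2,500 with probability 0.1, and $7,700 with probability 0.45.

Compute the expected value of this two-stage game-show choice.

EV(A) = 0.2 × 12000 + 0.4 × 17400 + 0.4 × 9300 = 2400 + 6960 + 3720 = 13080
EV(B) = 0.45 × 19800 + 0.1 × 2500 + 0.45 × 7700 = 8910 + 250 + 3465 = 12625
Overall = 0.18 × 13080 + 0.82 × 12625 = 2354.4 + 10352.5 = 12706.9

$12,706.90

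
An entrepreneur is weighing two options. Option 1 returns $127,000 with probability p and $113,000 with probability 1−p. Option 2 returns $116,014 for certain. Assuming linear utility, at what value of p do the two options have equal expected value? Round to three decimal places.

p = 0.215

p·127000 + (1−p)·113000 = 116014
14000p + 113000 = 116014
p = (116014 − 113000) / 14000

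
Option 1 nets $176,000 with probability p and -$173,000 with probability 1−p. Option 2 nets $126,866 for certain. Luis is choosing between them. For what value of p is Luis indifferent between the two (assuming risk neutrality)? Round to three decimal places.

p·176000 + (1−p)·(-173000) = 126866
349000p − 173000 = 126866
p = (126866 + 173000) / 349000

p = 0.859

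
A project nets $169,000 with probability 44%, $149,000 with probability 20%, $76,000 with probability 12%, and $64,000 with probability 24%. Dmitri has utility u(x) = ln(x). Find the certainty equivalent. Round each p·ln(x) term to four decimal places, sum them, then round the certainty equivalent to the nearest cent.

E[u] = 0.44·ln(169000) + 0.2·ln(149000) + 0.12·ln(76000) + 0.24·ln(64000) = 5.2966 + 2.3823 + 1.3486 + 2.6560 = 11.6835
CE = e^11.6835 ≈ 118598.60

$118,598.60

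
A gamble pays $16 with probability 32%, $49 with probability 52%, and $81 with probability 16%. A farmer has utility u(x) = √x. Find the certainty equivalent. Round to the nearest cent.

E[u] = 0.32·√16 + 0.52·√49 + 0.16·√81 = 0.32·4 + 0.52·7 + 0.16·9 = 6.36
CE = (6.36)² = 40.4496

$40.45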